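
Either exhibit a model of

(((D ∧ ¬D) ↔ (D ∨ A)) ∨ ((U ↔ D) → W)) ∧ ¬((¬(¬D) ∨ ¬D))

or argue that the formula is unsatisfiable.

No satisfying assignment exists.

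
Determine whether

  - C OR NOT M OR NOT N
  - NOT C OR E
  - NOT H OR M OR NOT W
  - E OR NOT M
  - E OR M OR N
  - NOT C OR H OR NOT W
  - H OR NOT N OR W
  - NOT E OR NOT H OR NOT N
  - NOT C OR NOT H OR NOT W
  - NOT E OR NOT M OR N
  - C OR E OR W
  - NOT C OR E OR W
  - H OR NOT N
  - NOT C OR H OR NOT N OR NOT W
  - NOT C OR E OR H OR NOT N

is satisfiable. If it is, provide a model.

Set E = True.
Set C = False.
Set H = True.
  then (NOT E OR NOT H OR NOT N) forces N = False.
  then (NOT E OR NOT M OR N) forces M = False.
  then (NOT H OR M OR NOT W) forces W = False.
All clauses satisfied.

E = True, C = False, H = True, N = False, W = False, M = False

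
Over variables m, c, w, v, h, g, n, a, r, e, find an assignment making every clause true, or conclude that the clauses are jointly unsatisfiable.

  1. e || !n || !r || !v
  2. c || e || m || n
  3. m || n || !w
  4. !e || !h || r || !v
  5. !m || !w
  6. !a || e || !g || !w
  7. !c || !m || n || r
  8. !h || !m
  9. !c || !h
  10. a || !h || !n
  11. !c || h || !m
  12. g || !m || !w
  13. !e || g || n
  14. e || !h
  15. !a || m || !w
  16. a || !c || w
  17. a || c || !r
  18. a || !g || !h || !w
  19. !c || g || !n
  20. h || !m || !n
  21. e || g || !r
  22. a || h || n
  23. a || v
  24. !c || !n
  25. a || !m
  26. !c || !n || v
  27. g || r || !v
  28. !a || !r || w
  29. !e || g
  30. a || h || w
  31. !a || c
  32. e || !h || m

Set m = False.
Set c = True.
  then (!c || !h) forces h = False.
  then (!c || !n) forces n = False.
  then (m || n || !w) forces w = False.
  then (a || !c || w) forces a = True.
  then (!a || !r || w) forces r = False.
Set v = True.
  then (g || r || !v) forces g = True.
Set e = True.
All clauses satisfied.

m=F, c=T, w=F, v=T, h=F, g=T, n=F, a=T, r=F, e=T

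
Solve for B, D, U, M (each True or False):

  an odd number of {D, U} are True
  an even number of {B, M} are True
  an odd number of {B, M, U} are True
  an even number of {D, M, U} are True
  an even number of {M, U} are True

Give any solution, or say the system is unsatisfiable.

B = True, D = False, U = True, M = True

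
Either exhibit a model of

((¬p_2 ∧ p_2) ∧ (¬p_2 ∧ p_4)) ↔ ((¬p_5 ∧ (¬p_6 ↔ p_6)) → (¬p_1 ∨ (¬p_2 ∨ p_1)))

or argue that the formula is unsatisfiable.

Case p_2 = True: the formula simplifies to ¬(((¬p_5 ∧ (¬p_6 ↔ p_6)) → (¬p_1 ∨ p_1))).
  p_1 = True: this becomes ¬(((¬p_5 ∧ (¬p_6 ↔ p_6)) → True)) = False.
  p_1 = False: this becomes ¬(((¬p_5 ∧ (¬p_6 ↔ p_6)) → True)) = False.
Case p_2 = False: the formula becomes (False ∧ p_4) ↔ ((¬p_5 ∧ (¬p_6 ↔ p_6)) → True) = False.
Both cases fail — unsatisfiable.

The formula is unsatisfiable.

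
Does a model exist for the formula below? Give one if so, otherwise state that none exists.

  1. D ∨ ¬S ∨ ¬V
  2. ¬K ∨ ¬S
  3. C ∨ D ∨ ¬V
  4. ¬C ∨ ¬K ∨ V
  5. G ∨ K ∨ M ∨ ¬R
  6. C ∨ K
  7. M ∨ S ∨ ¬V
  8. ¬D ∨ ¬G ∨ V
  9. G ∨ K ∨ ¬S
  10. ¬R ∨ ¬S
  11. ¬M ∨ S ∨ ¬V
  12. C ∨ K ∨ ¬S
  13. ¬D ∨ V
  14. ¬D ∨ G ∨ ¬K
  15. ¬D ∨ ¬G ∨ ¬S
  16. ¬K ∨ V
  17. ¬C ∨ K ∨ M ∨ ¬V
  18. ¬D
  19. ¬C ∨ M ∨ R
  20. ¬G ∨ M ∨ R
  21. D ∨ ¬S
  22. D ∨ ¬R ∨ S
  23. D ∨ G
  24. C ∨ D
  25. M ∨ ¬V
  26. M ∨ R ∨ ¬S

D = False; R = False; V = False; G = True; M = True; S = False; C = True; K = False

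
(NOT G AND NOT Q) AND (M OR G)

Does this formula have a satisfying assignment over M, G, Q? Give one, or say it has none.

M: True; G: False; Q: False

  NOT G AND NOT Q = True
    NOT G = True
    NOT Q = True
  M OR G = True
Both conjuncts True, so the formula holds.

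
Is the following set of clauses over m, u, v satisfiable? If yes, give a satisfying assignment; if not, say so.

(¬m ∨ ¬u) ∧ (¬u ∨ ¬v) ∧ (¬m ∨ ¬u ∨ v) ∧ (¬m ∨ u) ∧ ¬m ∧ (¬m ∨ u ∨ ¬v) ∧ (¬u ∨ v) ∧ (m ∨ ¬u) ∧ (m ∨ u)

Case m = True:
  Clause (¬m) is falsified — contradiction.
Case m = False:
  (m ∨ ¬u) forces u = False.
  Clause (m ∨ u) is falsified — contradiction.
Both cases fail, so the formula is unsatisfiable.

No satisfying assignment exists.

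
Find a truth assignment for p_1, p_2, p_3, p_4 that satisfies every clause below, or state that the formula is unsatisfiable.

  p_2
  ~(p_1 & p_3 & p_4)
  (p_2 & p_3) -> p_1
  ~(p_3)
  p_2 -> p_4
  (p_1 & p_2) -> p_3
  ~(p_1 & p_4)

p_1 = False, p_2 = True, p_3 = False, p_4 = True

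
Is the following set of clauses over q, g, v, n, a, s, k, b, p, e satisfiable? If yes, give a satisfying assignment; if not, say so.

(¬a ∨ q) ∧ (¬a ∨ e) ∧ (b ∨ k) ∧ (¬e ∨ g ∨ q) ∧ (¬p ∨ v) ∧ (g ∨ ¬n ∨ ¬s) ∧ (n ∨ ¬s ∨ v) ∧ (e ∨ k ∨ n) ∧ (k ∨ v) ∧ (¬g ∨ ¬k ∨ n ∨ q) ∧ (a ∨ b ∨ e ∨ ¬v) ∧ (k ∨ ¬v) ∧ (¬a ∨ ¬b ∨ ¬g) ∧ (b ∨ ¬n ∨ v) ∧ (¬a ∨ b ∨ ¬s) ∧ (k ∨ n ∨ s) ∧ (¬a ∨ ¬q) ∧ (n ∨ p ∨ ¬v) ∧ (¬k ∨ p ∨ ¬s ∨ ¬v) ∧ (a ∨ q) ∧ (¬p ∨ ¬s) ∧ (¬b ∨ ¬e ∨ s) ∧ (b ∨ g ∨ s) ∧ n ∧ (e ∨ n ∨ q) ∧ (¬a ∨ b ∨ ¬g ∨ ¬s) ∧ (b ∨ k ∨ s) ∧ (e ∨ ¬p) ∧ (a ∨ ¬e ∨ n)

Unit clause (n) forces n = True.
Set q = True.
  then (¬a ∨ ¬q) forces a = False.
Set g = True.
Set v = False.
  then (¬p ∨ v) forces p = False.
  then (k ∨ v) forces k = True.
  then (b ∨ ¬n ∨ v) forces b = True.
Set s = True.
Set e = False.
All clauses satisfied.

q = True, g = True, v = False, n = True, a = False, s = True, k = True, b = True, p = False, e = False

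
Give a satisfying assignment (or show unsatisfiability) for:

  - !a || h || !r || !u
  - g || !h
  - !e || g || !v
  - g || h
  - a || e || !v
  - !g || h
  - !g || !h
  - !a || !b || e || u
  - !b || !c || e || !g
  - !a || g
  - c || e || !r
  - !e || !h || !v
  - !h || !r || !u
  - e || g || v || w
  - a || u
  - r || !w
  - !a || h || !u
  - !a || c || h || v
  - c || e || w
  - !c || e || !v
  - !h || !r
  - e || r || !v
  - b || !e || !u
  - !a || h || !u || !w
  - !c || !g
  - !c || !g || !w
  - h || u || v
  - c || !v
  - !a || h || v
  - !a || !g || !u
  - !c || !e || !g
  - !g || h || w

Unsatisfiable — no assignment works.

Case h = True:
  (g || !h) forces g = True.
  Clause (!g || !h) is falsified — contradiction.
Case h = False:
  (g || h) forces g = True.
  Clause (!g || h) is falsified — contradiction.
Both cases fail, so the formula is unsatisfiable.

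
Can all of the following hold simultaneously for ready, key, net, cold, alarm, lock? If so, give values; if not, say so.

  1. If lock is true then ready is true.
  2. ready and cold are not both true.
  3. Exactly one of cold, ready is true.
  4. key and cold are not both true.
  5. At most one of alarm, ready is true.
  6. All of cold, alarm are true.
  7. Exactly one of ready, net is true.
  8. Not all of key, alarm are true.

ready=F, key=F, net=T, cold=T, alarm=T, lock=F

  (1) lock=F ⇒ ready: vacuous ✓
  (2) ready=F, cold=T — not both ✓
  (3) {cold, ready}: 1 true — exactly one ✓
  (4) key=F, cold=T — not both ✓
  (5) {alarm, ready}: 1 true — at most one ✓
  (6) {cold, alarm}: all 2 true ✓
  (7) {ready, net}: 1 true — exactly one ✓
  (8) {key, alarm}: 1/2 true — not all ✓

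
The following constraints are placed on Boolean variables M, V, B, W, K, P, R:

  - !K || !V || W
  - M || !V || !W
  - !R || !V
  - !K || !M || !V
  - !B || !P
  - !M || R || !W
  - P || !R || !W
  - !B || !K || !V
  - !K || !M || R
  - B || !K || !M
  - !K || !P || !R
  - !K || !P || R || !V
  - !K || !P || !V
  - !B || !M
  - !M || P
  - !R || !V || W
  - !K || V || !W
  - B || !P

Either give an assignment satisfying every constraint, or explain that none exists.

M = False; V = False; B = True; W = True; K = False; P = False; R = False

Set M = False.
Set V = False.
Set B = True.
  then (!B || !P) forces P = False.
Set W = True.
  then (P || !R || !W) forces R = False.
  then (!K || V || !W) forces K = False.
All clauses satisfied.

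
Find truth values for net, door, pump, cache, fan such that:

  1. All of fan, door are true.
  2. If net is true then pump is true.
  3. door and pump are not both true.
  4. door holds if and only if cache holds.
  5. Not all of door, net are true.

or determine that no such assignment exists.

net = False, door = True, pump = False, cache = True, fan = True

  (1) {fan, door}: all 2 true ✓
  (2) net=F ⇒ pump: vacuous ✓
  (3) door=T, pump=F — not both ✓
  (4) door=T, cache=T — same ✓
  (5) {door, net}: 1/2 true — not all ✓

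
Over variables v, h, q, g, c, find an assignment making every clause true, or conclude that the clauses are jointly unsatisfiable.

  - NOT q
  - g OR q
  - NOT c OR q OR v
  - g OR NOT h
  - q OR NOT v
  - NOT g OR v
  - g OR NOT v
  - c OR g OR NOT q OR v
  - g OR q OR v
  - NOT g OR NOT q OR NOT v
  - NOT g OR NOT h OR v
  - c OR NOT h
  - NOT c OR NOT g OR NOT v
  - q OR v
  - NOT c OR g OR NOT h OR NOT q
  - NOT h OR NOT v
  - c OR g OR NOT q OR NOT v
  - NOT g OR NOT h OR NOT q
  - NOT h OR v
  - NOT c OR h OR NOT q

No satisfying assignment exists.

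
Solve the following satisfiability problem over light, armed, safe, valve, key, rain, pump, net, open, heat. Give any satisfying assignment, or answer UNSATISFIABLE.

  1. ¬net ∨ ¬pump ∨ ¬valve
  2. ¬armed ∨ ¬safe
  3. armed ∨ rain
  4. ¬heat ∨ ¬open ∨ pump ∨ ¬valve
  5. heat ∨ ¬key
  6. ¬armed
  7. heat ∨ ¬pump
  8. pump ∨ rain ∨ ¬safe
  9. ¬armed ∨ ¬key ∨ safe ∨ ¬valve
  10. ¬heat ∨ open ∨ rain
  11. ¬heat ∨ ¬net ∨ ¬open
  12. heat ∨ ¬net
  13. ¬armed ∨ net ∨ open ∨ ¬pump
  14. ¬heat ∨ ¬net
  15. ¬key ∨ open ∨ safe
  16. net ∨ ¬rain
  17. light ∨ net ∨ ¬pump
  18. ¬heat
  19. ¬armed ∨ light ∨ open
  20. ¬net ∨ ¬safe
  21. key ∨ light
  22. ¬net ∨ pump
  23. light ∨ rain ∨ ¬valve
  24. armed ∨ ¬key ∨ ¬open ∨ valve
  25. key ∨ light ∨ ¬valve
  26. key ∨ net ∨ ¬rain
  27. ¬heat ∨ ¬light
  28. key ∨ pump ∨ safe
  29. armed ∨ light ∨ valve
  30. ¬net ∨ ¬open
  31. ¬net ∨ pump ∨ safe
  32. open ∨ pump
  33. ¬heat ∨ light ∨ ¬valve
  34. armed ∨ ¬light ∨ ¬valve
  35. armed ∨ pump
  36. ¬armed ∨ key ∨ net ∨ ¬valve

No satisfying assignment exists.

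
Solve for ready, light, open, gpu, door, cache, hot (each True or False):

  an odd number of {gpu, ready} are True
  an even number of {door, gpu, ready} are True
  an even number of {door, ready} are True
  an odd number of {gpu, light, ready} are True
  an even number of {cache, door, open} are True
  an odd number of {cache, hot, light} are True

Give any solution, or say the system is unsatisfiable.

ready = True, light = False, open = False, gpu = False, door = True, cache = True, hot = False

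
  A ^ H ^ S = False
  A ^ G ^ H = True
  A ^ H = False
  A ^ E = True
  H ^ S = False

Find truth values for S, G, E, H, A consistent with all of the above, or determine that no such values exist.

S = False, G = True, E = True, H = False, A = False

A ^ H ^ S = F ^ F ^ F = False ✓
A ^ G ^ H = F ^ T ^ F = True ✓
A ^ H = F ^ F = False ✓
A ^ E = F ^ T = True ✓
H ^ S = F ^ F = False ✓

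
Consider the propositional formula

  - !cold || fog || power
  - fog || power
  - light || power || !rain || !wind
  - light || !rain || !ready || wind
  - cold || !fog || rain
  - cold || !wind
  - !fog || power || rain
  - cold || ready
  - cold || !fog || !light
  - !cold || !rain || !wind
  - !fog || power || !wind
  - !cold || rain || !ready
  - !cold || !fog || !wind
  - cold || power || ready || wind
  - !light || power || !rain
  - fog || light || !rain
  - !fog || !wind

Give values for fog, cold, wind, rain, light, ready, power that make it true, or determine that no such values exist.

fog = False, cold = True, wind = False, rain = False, light = True, ready = False, power = True

Set fog = False.
  then (fog || power) forces power = True.
Set cold = True.
Set wind = False.
Set rain = False.
  then (!cold || rain || !ready) forces ready = False.
Set light = True.
All clauses satisfied.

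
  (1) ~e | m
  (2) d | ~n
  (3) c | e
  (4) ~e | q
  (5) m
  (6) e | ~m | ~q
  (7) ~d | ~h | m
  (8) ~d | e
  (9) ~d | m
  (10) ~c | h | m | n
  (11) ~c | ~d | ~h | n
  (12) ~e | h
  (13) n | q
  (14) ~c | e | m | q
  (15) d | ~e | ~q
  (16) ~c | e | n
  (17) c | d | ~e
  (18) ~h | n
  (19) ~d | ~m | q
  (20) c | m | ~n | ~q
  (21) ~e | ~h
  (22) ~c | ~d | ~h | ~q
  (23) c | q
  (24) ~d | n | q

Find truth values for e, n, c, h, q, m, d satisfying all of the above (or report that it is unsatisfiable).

Unsatisfiable

Case e = True:
  (~e | m) forces m = True.
  (~e | q) forces q = True.
  (~e | h) forces h = True.
  Clause (~e | ~h) is falsified — contradiction.
Case e = False:
  (c | e) forces c = True.
  (m) forces m = True.
  (e | ~m | ~q) forces q = False.
  (~d | e) forces d = False.
  (d | ~n) forces n = False.
  Clause (n | q) is falsified — contradiction.
Both cases fail, so the formula is unsatisfiable.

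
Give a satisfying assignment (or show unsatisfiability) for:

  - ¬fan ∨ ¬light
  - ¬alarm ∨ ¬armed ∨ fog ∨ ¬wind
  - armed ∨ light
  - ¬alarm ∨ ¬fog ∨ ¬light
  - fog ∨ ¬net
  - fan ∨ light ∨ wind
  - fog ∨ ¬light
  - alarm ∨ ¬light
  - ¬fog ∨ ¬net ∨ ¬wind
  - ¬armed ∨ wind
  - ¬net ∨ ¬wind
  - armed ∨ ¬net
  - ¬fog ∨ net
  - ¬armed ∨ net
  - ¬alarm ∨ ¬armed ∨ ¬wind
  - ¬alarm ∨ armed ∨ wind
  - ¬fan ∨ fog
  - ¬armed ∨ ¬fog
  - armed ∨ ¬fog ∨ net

Case fog = True:
  (¬fog ∨ net) forces net = True.
  (¬fog ∨ ¬net ∨ ¬wind) forces wind = False.
  (¬armed ∨ wind) forces armed = False.
  Clause (armed ∨ ¬net) is falsified — contradiction.
Case fog = False:
  (fog ∨ ¬net) forces net = False.
  (fog ∨ ¬light) forces light = False.
  (armed ∨ light) forces armed = True.
  Clause (¬armed ∨ net) is falsified — contradiction.
Both cases fail, so the formula is unsatisfiable.

Unsatisfiable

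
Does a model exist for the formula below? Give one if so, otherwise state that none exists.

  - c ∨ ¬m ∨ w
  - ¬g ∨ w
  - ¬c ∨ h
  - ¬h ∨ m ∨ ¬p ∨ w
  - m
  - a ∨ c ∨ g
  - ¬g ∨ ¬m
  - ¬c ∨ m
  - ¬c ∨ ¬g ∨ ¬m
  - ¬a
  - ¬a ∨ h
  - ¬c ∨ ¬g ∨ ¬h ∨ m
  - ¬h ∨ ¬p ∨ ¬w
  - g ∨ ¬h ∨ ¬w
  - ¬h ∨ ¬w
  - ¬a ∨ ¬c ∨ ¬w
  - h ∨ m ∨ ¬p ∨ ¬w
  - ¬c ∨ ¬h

No satisfying assignment exists.

Case a = True:
  Clause (¬a) is falsified — contradiction.
Case a = False:
  (m) forces m = True.
  (¬g ∨ ¬m) forces g = False.
  (a ∨ c ∨ g) forces c = True.
  (¬c ∨ h) forces h = True.
  Clause (¬c ∨ ¬h) is falsified — contradiction.
Both cases fail, so the formula is unsatisfiable.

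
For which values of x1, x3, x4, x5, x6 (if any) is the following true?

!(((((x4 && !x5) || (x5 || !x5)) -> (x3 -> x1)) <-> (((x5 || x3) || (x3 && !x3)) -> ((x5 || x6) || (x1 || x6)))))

x1: False, x3: True, x4: True, x5: True, x6: False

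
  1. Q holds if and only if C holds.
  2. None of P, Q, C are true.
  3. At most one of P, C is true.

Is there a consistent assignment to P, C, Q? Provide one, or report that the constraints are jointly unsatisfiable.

P: False; C: False; Q: False

  (1) Q=F, C=F — same ✓
  (2) {P, Q, C}: 0 true — none ✓
  (3) {P, C}: 0 true — at most one ✓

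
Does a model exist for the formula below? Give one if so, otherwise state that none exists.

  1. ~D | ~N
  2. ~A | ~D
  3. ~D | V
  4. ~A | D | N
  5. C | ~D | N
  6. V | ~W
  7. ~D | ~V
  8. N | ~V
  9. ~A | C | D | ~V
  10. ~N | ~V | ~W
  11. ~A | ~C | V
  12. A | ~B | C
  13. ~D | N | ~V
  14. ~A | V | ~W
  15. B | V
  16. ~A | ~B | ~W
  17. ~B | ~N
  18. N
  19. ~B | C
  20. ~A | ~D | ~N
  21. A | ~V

Unit clause (N) forces N = True.
In (~D | ~N) only ~D is left, so D = False.
In (~B | ~N) only ~B is left, so B = False.
In (B | V) only V is left, so V = True.
In (A | ~V) only A is left, so A = True.
In (~A | C | D | ~V) only C is left, so C = True.
In (~N | ~V | ~W) only ~W is left, so W = False.
All clauses satisfied.

A = True, B = False, D = False, C = True, V = True, W = False, N = True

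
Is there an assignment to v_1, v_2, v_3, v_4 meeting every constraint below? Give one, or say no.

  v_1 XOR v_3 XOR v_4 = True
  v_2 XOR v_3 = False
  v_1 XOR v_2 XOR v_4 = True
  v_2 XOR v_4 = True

v_1: False; v_2: False; v_3: False; v_4: True

v_1 XOR v_3 XOR v_4 = F XOR F XOR T = True ✓
v_2 XOR v_3 = F XOR F = False ✓
v_1 XOR v_2 XOR v_4 = F XOR F XOR T = True ✓
v_2 XOR v_4 = F XOR T = True ✓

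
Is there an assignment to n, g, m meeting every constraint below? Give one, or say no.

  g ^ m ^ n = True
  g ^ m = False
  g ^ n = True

n=T; g=F; m=F

g ^ m ^ n = F ^ F ^ T = True ✓
g ^ m = F ^ F = False ✓
g ^ n = F ^ T = True ✓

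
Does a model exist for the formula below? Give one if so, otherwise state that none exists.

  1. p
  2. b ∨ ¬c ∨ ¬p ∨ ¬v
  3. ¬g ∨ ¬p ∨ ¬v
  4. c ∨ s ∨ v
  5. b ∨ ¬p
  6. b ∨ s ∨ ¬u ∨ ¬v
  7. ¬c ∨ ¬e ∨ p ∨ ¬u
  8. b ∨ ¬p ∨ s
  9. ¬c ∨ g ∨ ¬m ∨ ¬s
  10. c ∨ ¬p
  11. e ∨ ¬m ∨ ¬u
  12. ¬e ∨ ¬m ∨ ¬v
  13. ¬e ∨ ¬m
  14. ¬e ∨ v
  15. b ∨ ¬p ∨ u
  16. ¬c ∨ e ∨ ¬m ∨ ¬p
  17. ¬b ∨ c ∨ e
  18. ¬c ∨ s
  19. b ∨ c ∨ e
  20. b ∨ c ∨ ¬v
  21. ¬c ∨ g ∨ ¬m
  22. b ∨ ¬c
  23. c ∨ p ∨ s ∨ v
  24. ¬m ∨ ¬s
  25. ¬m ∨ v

b=T; e=F; v=F; c=T; u=T; s=T; g=F; p=T; m=F

Unit clause (p) forces p = True.
In (b ∨ ¬p) only b is left, so b = True.
In (c ∨ ¬p) only c is left, so c = True.
In (¬c ∨ s) only s is left, so s = True.
In (¬m ∨ ¬s) only ¬m is left, so m = False.
Set e = False.
Set v = False.
Set u = True.
Set g = False.
All clauses satisfied.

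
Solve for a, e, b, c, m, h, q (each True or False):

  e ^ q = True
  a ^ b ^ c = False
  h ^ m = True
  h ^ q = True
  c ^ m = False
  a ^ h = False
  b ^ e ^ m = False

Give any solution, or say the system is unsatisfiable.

a = True; e = True; b = True; c = False; m = False; h = True; q = False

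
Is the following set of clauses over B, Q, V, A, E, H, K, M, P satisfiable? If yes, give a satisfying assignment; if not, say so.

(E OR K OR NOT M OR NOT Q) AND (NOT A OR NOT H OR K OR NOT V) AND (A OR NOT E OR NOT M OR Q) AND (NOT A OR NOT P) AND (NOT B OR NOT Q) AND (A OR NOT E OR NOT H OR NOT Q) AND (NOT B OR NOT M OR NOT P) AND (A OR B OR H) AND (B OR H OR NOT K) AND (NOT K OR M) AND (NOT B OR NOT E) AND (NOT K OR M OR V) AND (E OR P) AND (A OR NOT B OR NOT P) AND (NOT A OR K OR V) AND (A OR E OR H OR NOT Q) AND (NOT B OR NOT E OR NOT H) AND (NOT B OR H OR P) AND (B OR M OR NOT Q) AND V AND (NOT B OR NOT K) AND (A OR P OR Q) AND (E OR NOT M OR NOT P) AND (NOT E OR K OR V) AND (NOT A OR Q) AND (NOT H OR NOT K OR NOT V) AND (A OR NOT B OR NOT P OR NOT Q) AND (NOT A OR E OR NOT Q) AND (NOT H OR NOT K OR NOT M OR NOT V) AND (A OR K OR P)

B=F, Q=F, V=T, A=F, E=F, H=T, K=F, M=F, P=T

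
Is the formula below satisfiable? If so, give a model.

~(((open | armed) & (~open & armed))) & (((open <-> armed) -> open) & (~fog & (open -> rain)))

rain=T, armed=T, open=T, fog=F

  ~(((open | armed) & (~open & armed))) = True
    (open | armed) & (~open & armed) = False
      open | armed = True
      ~open & armed = False
        ~open = False
  ((open <-> armed) -> open) & (~fog & (open -> rain)) = True
    (open <-> armed) -> open = True
      open <-> armed = True
    ~fog & (open -> rain) = True
      ~fog = True
      open -> rain = True
Both conjuncts True, so the formula holds.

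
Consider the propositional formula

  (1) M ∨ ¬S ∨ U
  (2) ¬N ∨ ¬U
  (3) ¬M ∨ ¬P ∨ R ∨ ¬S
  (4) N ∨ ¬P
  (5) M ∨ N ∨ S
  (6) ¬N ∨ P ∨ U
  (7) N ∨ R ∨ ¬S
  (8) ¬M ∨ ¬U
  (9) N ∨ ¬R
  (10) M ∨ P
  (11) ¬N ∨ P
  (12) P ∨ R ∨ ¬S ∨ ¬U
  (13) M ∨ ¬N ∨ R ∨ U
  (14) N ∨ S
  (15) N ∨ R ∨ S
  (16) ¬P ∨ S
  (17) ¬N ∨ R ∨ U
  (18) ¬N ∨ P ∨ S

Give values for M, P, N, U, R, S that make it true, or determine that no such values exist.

Try M = False:
  (M ∨ P) forces P = True.
  (N ∨ ¬P) forces N = True.
  (¬N ∨ ¬U) forces U = False.
  (M ∨ ¬S ∨ U) forces S = False.
  clause (¬P ∨ S) is falsified — backtrack.
So M = True.
  then (¬M ∨ ¬U) forces U = False.
Set P = True.
  then (N ∨ ¬P) forces N = True.
  then (¬P ∨ S) forces S = True.
  then (¬N ∨ R ∨ U) forces R = True.
All clauses satisfied.

M = True, P = True, N = True, U = False, R = True, S = True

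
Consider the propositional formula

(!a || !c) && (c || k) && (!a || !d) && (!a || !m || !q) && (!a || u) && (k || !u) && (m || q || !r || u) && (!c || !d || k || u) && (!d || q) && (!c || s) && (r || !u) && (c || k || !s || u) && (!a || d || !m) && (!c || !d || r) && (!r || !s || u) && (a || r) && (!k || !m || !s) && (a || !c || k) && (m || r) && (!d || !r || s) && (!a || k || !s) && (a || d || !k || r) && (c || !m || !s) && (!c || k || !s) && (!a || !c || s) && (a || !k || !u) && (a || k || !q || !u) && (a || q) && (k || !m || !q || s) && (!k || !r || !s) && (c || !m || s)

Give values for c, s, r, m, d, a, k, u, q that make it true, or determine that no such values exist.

c=F, s=F, r=T, m=F, d=F, a=F, k=T, u=F, q=T

Set c = False.
  then (c || k) forces k = True.
Try s = True:
  (!k || !m || !s) forces m = False.
  (m || r) forces r = True.
  clause (!k || !r || !s) is falsified — backtrack.
So s = False.
  then (c || !m || s) forces m = False.
  then (m || r) forces r = True.
  then (!d || !r || s) forces d = False.
Set a = False.
  then (a || !k || !u) forces u = False.
  then (a || q) forces q = True.
All clauses satisfied.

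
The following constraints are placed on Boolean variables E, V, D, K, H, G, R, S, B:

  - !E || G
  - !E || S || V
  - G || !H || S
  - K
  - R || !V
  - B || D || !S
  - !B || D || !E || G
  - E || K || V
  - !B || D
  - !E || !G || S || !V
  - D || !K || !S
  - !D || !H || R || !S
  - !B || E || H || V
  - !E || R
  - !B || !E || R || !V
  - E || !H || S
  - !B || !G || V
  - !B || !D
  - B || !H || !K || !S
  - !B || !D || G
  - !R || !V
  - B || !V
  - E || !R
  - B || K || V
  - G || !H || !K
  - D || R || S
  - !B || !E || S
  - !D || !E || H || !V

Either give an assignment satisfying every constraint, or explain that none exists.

E: False, V: False, D: True, K: True, H: False, G: False, R: False, S: True, B: False

Unit clause (K) forces K = True.
Set E = False.
  then (E || !R) forces R = False.
  then (R || !V) forces V = False.
Try D = False:
  (!B || D) forces B = False.
  (B || D || !S) forces S = False.
  clause (D || R || S) is falsified — backtrack.
So D = True.
  then (!B || !D) forces B = False.
Set H = False.
Set G = False.
Set S = True.
All clauses satisfied.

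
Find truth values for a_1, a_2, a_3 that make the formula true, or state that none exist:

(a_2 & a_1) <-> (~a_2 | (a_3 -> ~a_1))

a_1=T, a_2=T, a_3=F

  (a_2 & a_1) <-> (~a_2 | (a_3 -> ~a_1)) = True
    a_2 & a_1 = True
    ~a_2 | (a_3 -> ~a_1) = True
      ~a_2 = False
      a_3 -> ~a_1 = True
        ~a_1 = False
The formula evaluates to True.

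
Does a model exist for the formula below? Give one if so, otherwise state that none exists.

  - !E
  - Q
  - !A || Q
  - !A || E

E=F, Q=T, A=F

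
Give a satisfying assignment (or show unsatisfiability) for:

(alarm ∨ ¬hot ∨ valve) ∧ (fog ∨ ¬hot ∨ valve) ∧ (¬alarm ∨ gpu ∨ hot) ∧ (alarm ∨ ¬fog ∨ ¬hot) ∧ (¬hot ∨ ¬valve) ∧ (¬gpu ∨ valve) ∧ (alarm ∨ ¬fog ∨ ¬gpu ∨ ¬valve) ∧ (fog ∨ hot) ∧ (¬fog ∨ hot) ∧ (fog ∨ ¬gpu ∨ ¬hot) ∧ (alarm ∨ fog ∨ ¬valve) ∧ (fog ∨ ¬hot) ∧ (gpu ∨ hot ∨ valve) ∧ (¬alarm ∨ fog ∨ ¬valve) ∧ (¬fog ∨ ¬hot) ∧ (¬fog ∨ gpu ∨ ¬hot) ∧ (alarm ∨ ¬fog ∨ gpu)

Case fog = True:
  (¬fog ∨ hot) forces hot = True.
  Clause (¬fog ∨ ¬hot) is falsified — contradiction.
Case fog = False:
  (fog ∨ hot) forces hot = True.
  Clause (fog ∨ ¬hot) is falsified — contradiction.
Both cases fail, so the formula is unsatisfiable.

No satisfying assignment exists.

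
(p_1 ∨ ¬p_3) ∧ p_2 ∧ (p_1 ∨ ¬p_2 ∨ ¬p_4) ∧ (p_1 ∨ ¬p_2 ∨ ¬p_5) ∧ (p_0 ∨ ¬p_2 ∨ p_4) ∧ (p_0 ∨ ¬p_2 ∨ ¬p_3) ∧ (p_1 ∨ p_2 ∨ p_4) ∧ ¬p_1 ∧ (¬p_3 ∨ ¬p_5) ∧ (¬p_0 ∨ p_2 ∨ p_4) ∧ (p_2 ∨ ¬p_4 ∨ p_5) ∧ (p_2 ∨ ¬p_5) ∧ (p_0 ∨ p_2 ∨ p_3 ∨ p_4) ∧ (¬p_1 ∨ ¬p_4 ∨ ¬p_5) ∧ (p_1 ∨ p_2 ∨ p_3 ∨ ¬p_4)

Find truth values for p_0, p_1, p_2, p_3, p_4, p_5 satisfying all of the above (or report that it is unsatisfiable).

p_0 = True, p_1 = False, p_2 = True, p_3 = False, p_4 = False, p_5 = False

Unit clause (p_2) forces p_2 = True.
Unit clause (¬p_1) forces p_1 = False.
In (p_1 ∨ ¬p_3) only ¬p_3 is left, so p_3 = False.
In (p_1 ∨ ¬p_2 ∨ ¬p_4) only ¬p_4 is left, so p_4 = False.
In (p_1 ∨ ¬p_2 ∨ ¬p_5) only ¬p_5 is left, so p_5 = False.
In (p_0 ∨ ¬p_2 ∨ p_4) only p_0 is left, so p_0 = True.
All clauses satisfied.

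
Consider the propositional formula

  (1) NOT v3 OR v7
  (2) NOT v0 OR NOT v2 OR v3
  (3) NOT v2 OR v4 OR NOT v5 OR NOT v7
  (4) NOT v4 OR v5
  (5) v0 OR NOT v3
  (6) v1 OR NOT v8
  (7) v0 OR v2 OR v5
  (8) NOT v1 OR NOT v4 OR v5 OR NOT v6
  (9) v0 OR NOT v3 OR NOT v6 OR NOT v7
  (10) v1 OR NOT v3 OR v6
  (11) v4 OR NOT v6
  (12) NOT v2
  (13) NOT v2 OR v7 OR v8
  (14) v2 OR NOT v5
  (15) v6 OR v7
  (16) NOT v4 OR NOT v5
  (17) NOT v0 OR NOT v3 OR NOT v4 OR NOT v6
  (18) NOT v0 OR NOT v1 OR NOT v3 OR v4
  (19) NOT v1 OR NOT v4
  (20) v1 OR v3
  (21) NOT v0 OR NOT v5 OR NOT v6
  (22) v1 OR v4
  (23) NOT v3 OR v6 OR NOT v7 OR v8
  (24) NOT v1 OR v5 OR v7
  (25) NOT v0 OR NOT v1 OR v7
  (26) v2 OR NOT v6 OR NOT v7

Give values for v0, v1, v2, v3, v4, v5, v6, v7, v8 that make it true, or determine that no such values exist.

v0 = True; v1 = True; v2 = False; v3 = False; v4 = False; v5 = False; v6 = False; v7 = True; v8 = False

Unit clause (NOT v2) forces v2 = False.
In (v2 OR NOT v5) only NOT v5 is left, so v5 = False.
In (NOT v4 OR v5) only NOT v4 is left, so v4 = False.
In (v0 OR v2 OR v5) only v0 is left, so v0 = True.
In (v4 OR NOT v6) only NOT v6 is left, so v6 = False.
In (v6 OR v7) only v7 is left, so v7 = True.
In (v1 OR v4) only v1 is left, so v1 = True.
In (NOT v0 OR NOT v1 OR NOT v3 OR v4) only NOT v3 is left, so v3 = False.
Set v8 = False.
All clauses satisfied.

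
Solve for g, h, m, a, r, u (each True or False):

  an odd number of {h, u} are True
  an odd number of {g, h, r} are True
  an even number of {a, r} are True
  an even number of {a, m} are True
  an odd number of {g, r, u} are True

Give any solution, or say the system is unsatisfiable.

Unsatisfiable

Adding constraints 1, 2, 5 mod 2: every variable appears an even number of times on the left, so the left side is 0.
But the right sides sum to 1 (mod 2). 0 ≠ 1 — the system is inconsistent.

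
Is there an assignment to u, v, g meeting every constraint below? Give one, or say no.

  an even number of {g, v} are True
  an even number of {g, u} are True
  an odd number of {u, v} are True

No satisfying assignment exists.

Adding constraints 1, 2, 3 mod 2: every variable appears an even number of times on the left, so the left side is 0.
But the right sides sum to 1 (mod 2). 0 ≠ 1 — the system is inconsistent.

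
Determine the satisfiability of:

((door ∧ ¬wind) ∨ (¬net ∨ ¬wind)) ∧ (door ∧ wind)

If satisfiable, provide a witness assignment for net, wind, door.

net: False, wind: True, door: True

  (door ∧ ¬wind) ∨ (¬net ∨ ¬wind) = True
    door ∧ ¬wind = False
      ¬wind = False
    ¬net ∨ ¬wind = True
      ¬net = True
      ¬wind = False
  door ∧ wind = True
Both conjuncts True, so the formula holds.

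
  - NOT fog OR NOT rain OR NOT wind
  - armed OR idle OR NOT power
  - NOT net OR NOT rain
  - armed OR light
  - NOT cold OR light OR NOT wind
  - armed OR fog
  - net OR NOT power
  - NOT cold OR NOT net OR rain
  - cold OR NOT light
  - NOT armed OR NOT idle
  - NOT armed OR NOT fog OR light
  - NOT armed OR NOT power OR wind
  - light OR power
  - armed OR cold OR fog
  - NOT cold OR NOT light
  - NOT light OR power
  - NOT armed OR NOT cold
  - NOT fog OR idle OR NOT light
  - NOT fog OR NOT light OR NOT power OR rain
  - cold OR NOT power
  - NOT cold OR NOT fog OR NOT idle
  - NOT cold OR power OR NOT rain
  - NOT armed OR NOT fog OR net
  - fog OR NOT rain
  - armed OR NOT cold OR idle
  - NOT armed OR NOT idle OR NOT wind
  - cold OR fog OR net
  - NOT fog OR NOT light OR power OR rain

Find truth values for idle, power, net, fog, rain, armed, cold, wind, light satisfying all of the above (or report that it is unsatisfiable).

Case power = True:
  (net OR NOT power) forces net = True.
  (NOT net OR NOT rain) forces rain = False.
  (NOT cold OR NOT net OR rain) forces cold = False.
  Clause (cold OR NOT power) is falsified — contradiction.
Case power = False:
  (light OR power) forces light = True.
  Clause (NOT light OR power) is falsified — contradiction.
Both cases fail, so the formula is unsatisfiable.

Unsatisfiable — no assignment works.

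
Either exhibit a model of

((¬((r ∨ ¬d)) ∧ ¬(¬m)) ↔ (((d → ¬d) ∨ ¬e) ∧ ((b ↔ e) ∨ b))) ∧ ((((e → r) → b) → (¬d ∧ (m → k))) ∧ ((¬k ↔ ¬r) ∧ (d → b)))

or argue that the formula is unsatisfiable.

e = True, k = True, d = False, m = True, r = True, b = False

  (¬((r ∨ ¬d)) ∧ ¬(¬m)) ↔ (((d → ¬d) ∨ ¬e) ∧ ((b ↔ e) ∨ b)) = True
    ¬((r ∨ ¬d)) ∧ ¬(¬m) = False
      ¬((r ∨ ¬d)) = False
        r ∨ ¬d = True
          ¬d = True
      ¬(¬m) = True
        ¬m = False
    ((d → ¬d) ∨ ¬e) ∧ ((b ↔ e) ∨ b) = False
      (d → ¬d) ∨ ¬e = True
        d → ¬d = True
          ¬d = True
        ¬e = False
      (b ↔ e) ∨ b = False
        b ↔ e = False
  (((e → r) → b) → (¬d ∧ (m → k))) ∧ ((¬k ↔ ¬r) ∧ (d → b)) = True
    ((e → r) → b) → (¬d ∧ (m → k)) = True
      (e → r) → b = False
        e → r = True
      ¬d ∧ (m → k) = True
        ¬d = True
        m → k = True
    (¬k ↔ ¬r) ∧ (d → b) = True
      ¬k ↔ ¬r = True
        ¬k = False
        ¬r = False
      d → b = True
Both conjuncts True, so the formula holds.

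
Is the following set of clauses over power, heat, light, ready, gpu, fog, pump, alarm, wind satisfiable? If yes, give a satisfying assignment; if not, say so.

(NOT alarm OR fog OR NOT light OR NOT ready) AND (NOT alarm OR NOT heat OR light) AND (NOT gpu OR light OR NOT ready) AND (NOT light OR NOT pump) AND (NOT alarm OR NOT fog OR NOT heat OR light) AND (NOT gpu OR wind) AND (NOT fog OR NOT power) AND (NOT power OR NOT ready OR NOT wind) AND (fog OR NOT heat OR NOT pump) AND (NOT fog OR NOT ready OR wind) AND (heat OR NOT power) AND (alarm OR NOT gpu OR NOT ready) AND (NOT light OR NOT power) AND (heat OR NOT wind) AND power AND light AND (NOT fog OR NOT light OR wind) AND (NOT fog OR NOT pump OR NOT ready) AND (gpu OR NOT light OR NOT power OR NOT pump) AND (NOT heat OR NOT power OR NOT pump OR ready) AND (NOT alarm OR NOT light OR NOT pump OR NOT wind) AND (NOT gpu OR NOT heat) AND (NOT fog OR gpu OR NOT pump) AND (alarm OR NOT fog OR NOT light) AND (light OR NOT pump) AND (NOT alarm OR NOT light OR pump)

Case light = True:
  (NOT light OR NOT pump) forces pump = False.
  (NOT light OR NOT power) forces power = False.
  Clause (power) is falsified — contradiction.
Case light = False:
  Clause (light) is falsified — contradiction.
Both cases fail, so the formula is unsatisfiable.

No satisfying assignment exists.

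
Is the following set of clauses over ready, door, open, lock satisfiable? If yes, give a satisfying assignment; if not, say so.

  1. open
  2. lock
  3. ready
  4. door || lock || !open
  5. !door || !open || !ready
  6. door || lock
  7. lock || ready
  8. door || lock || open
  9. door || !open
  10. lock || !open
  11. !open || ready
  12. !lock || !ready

No satisfying assignment exists.

Case ready = True:
  (open) forces open = True.
  (lock) forces lock = True.
  Clause (!lock || !ready) is falsified — contradiction.
Case ready = False:
  Clause (ready) is falsified — contradiction.
Both cases fail, so the formula is unsatisfiable.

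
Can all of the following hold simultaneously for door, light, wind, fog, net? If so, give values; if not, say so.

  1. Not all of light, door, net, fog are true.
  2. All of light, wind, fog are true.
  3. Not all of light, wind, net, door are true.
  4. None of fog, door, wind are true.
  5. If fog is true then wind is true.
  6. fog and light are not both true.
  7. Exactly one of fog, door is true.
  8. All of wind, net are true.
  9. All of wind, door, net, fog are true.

The formula is unsatisfiable.

Case door = True:
  Constraint (4) is violated (door=T) — contradiction.
Case door = False:
  Constraint (9) is violated (door=F) — contradiction.
Both cases fail — unsatisfiable.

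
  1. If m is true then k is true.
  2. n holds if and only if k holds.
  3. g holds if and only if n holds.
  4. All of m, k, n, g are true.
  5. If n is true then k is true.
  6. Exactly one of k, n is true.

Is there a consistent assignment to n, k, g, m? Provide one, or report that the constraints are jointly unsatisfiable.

Case n = True:
  (2) with n=T forces k = True.
  Constraint (6) is violated (k=T, n=T) — contradiction.
Case n = False:
  Constraint (4) is violated (n=F) — contradiction.
Both cases fail — unsatisfiable.

No satisfying assignment exists.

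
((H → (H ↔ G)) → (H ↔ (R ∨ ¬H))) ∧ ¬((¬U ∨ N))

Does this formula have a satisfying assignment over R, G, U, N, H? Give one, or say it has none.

R = False, G = False, U = True, N = False, H = True

  (H → (H ↔ G)) → (H ↔ (R ∨ ¬H)) = True
    H → (H ↔ G) = False
      H ↔ G = False
    H ↔ (R ∨ ¬H) = False
      R ∨ ¬H = False
        ¬H = False
  ¬((¬U ∨ N)) = True
    ¬U ∨ N = False
      ¬U = False
Both conjuncts True, so the formula holds.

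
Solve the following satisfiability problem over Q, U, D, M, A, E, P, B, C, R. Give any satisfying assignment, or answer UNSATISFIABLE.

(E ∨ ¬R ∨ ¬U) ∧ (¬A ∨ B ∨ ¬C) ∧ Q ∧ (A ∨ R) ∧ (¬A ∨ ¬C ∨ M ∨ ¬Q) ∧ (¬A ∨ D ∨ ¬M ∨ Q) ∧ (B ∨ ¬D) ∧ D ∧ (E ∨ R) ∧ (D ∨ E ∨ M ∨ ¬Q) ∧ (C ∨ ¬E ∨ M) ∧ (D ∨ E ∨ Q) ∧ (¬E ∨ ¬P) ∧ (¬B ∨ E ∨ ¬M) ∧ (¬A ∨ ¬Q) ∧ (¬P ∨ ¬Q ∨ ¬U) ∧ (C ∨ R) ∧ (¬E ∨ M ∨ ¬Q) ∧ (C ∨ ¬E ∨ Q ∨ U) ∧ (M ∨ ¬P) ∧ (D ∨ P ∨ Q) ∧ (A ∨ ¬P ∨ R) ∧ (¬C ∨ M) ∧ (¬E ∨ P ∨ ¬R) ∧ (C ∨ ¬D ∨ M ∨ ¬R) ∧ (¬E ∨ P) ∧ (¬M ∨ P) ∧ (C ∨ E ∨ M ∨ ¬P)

Case Q = True:
  (D) forces D = True.
  (B ∨ ¬D) forces B = True.
  (¬A ∨ ¬Q) forces A = False.
  (A ∨ R) forces R = True.
  If E = True:
    (¬E ∨ ¬P) forces P = False.
    clause (¬E ∨ P ∨ ¬R) is falsified.
  If E = False:
    (E ∨ ¬R ∨ ¬U) forces U = False.
    (¬B ∨ E ∨ ¬M) forces M = False.
    (M ∨ ¬P) forces P = False.
    (¬C ∨ M) forces C = False.
    clause (C ∨ ¬D ∨ M ∨ ¬R) is falsified.
  Every sub-case reaches a contradiction.
Case Q = False:
  Clause (Q) is falsified — contradiction.
Both cases fail, so the formula is unsatisfiable.

UNSATISFIABLE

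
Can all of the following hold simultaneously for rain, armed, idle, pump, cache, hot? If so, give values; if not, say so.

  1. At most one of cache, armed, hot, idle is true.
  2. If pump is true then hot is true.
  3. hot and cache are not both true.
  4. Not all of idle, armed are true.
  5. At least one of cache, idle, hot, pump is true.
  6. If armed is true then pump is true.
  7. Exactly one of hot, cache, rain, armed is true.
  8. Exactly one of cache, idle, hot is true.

rain = True, armed = False, idle = True, pump = False, cache = False, hot = False

  (1) {cache, armed, hot, idle}: 1 true — at most one ✓
  (2) pump=F ⇒ hot: vacuous ✓
  (3) hot=F, cache=F — not both ✓
  (4) {idle, armed}: 1/2 true — not all ✓
  (5) {cache, idle, hot, pump}: 1 true — at least one ✓
  (6) armed=F ⇒ pump: vacuous ✓
  (7) {hot, cache, rain, armed}: 1 true — exactly one ✓
  (8) {cache, idle, hot}: 1 true — exactly one ✓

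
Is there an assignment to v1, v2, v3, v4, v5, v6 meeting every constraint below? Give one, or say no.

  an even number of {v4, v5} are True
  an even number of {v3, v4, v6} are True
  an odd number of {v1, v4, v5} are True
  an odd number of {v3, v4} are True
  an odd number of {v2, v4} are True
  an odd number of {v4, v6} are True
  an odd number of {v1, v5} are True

v1 = True, v2 = True, v3 = True, v4 = False, v5 = False, v6 = True

{v4, v5}: 0 true → even ✓
{v3, v4, v6}: 2 true → even ✓
{v1, v4, v5}: 1 true → odd ✓
{v3, v4}: 1 true → odd ✓
{v2, v4}: 1 true → odd ✓
{v4, v6}: 1 true → odd ✓
{v1, v5}: 1 true → odd ✓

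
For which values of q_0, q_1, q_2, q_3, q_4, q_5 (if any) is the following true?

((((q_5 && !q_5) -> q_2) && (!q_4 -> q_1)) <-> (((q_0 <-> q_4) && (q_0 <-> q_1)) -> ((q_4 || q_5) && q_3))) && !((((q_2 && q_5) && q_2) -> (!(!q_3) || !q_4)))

q_0 = False; q_1 = True; q_2 = True; q_3 = False; q_4 = True; q_5 = True

  (((q_5 && !q_5) -> q_2) && (!q_4 -> q_1)) <-> (((q_0 <-> q_4) && (q_0 <-> q_1)) -> ((q_4 || q_5) && q_3)) = True
    ((q_5 && !q_5) -> q_2) && (!q_4 -> q_1) = True
      (q_5 && !q_5) -> q_2 = True
        q_5 && !q_5 = False
          !q_5 = False
      !q_4 -> q_1 = True
        !q_4 = False
    ((q_0 <-> q_4) && (q_0 <-> q_1)) -> ((q_4 || q_5) && q_3) = True
      (q_0 <-> q_4) && (q_0 <-> q_1) = False
        q_0 <-> q_4 = False
        q_0 <-> q_1 = False
      (q_4 || q_5) && q_3 = False
        q_4 || q_5 = True
  !((((q_2 && q_5) && q_2) -> (!(!q_3) || !q_4))) = True
    ((q_2 && q_5) && q_2) -> (!(!q_3) || !q_4) = False
      (q_2 && q_5) && q_2 = True
        q_2 && q_5 = True
      !(!q_3) || !q_4 = False
        !(!q_3) = False
          !q_3 = True
        !q_4 = False
Both conjuncts True, so the formula holds.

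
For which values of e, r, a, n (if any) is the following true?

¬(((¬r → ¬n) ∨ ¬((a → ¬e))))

e = False, r = False, a = False, n = True

  ¬(((¬r → ¬n) ∨ ¬((a → ¬e)))) = True
    (¬r → ¬n) ∨ ¬((a → ¬e)) = False
      ¬r → ¬n = False
        ¬r = True
        ¬n = False
      ¬((a → ¬e)) = False
        a → ¬e = True
          ¬e = True
The formula evaluates to True.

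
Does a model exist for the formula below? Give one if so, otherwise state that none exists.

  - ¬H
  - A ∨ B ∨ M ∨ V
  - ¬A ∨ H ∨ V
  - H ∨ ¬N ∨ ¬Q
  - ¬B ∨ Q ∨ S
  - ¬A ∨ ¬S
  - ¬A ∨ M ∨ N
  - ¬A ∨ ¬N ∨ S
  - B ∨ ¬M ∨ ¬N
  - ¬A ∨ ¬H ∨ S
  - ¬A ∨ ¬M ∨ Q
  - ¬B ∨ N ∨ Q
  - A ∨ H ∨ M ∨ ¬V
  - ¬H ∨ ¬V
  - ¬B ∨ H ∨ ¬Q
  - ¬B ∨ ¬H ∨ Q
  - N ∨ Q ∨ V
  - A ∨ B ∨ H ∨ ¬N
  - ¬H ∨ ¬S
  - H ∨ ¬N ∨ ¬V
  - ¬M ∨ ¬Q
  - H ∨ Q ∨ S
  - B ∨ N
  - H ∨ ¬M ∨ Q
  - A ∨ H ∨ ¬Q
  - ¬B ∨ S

Unit clause (¬H) forces H = False.
Try M = True:
  (¬M ∨ ¬Q) forces Q = False.
  clause (H ∨ ¬M ∨ Q) is falsified — backtrack.
So M = False.
Set N = True.
  then (H ∨ ¬N ∨ ¬Q) forces Q = False.
  then (H ∨ ¬N ∨ ¬V) forces V = False.
  then (H ∨ Q ∨ S) forces S = True.
  then (¬A ∨ H ∨ V) forces A = False.
  then (A ∨ B ∨ H ∨ ¬N) forces B = True.
All clauses satisfied.

M = False, N = True, H = False, A = False, S = True, V = False, Q = False, B = True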